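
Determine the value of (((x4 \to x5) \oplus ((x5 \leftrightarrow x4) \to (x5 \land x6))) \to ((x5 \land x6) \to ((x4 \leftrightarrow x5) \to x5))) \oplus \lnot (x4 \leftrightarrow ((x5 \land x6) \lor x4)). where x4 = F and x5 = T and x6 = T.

x4 \to x5 = F \to T = T
x5 \leftrightarrow x4 = T \leftrightarrow F = F
x5 \land x6 = T \land T = T
(x5 \leftrightarrow x4) \to (x5 \land x6) = F \to T = T
(x4 \to x5) \oplus ((x5 \leftrightarrow x4) \to (x5 \land x6)) = T \oplus T = F
x5 \land x6 = T \land T = T
x4 \leftrightarrow x5 = F \leftrightarrow T = F
(x4 \leftrightarrow x5) \to x5 = F \to T = T
(x5 \land x6) \to ((x4 \leftrightarrow x5) \to x5) = T \to T = T
((x4 \to x5) \oplus ((x5 \leftrightarrow x4) \to (x5 \land x6))) \to ((x5 \land x6) \to ((x4 \leftrightarrow x5) \to x5)) = F \to T = T
x5 \land x6 = T \land T = T
(x5 \land x6) \lor x4 = T \lor F = T
x4 \leftrightarrow ((x5 \land x6) \lor x4) = F \leftrightarrow T = F
\lnot (x4 \leftrightarrow ((x5 \land x6) \lor x4)) = \lnot F = T
(((x4 \to x5) \oplus ((x5 \leftrightarrow x4) \to (x5 \land x6))) \to ((x5 \land x6) \to ((x4 \leftrightarrow x5) \to x5))) \oplus \lnot (x4 \leftrightarrow ((x5 \land x6) \lor x4)) = T \oplus T = F

F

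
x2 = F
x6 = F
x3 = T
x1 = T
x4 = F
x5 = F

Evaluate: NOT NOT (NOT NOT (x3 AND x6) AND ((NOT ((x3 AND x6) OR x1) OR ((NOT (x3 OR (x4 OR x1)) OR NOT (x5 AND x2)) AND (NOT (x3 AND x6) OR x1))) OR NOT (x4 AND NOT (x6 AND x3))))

x3 AND x6 = T AND F = F
NOT (x3 AND x6) = NOT F = T
NOT NOT (x3 AND x6) = NOT T = F
x3 AND x6 = T AND F = F
(x3 AND x6) OR x1 = F OR T = T
NOT ((x3 AND x6) OR x1) = NOT T = F
x4 OR x1 = F OR T = T
x3 OR (x4 OR x1) = T OR T = T
NOT (x3 OR (x4 OR x1)) = NOT T = F
x5 AND x2 = F AND F = F
NOT (x5 AND x2) = NOT F = T
NOT (x3 OR (x4 OR x1)) OR NOT (x5 AND x2) = F OR T = T
x3 AND x6 = T AND F = F
NOT (x3 AND x6) = NOT F = T
NOT (x3 AND x6) OR x1 = T OR T = T
(NOT (x3 OR (x4 OR x1)) OR NOT (x5 AND x2)) AND (NOT (x3 AND x6) OR x1) = T AND T = T
NOT ((x3 AND x6) OR x1) OR ((NOT (x3 OR (x4 OR x1)) OR NOT (x5 AND x2)) AND (NOT (x3 AND x6) OR x1)) = F OR T = T
x6 AND x3 = F AND T = F
NOT (x6 AND x3) = NOT F = T
x4 AND NOT (x6 AND x3) = F AND T = F
NOT (x4 AND NOT (x6 AND x3)) = NOT F = T
(NOT ((x3 AND x6) OR x1) OR ((NOT (x3 OR (x4 OR x1)) OR NOT (x5 AND x2)) AND (NOT (x3 AND x6) OR x1))) OR NOT (x4 AND NOT (x6 AND x3)) = T OR T = T
NOT NOT (x3 AND x6) AND ((NOT ((x3 AND x6) OR x1) OR ((NOT (x3 OR (x4 OR x1)) OR NOT (x5 AND x2)) AND (NOT (x3 AND x6) OR x1))) OR NOT (x4 AND NOT (x6 AND x3))) = F AND T = F
NOT (NOT NOT (x3 AND x6) AND ((NOT ((x3 AND x6) OR x1) OR ((NOT (x3 OR (x4 OR x1)) OR NOT (x5 AND x2)) AND (NOT (x3 AND x6) OR x1))) OR NOT (x4 AND NOT (x6 AND x3)))) = NOT F = T
NOT NOT (NOT NOT (x3 AND x6) AND ((NOT ((x3 AND x6) OR x1) OR ((NOT (x3 OR (x4 OR x1)) OR NOT (x5 AND x2)) AND (NOT (x3 AND x6) OR x1))) OR NOT (x4 AND NOT (x6 AND x3)))) = NOT T = F

F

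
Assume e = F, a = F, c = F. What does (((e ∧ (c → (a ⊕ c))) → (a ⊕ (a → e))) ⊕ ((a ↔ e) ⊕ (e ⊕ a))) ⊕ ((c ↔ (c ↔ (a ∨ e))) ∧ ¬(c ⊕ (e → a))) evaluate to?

a ⊕ c = F ⊕ F = F
c → (a ⊕ c) = F → F = T
e ∧ (c → (a ⊕ c)) = F ∧ T = F
a → e = F → F = T
a ⊕ (a → e) = F ⊕ T = T
(e ∧ (c → (a ⊕ c))) → (a ⊕ (a → e)) = F → T = T
a ↔ e = F ↔ F = T
e ⊕ a = F ⊕ F = F
(a ↔ e) ⊕ (e ⊕ a) = T ⊕ F = T
((e ∧ (c → (a ⊕ c))) → (a ⊕ (a → e))) ⊕ ((a ↔ e) ⊕ (e ⊕ a)) = T ⊕ T = F
a ∨ e = F ∨ F = F
c ↔ (a ∨ e) = F ↔ F = T
c ↔ (c ↔ (a ∨ e)) = F ↔ T = F
e → a = F → F = T
c ⊕ (e → a) = F ⊕ T = T
¬(c ⊕ (e → a)) = ¬T = F
(c ↔ (c ↔ (a ∨ e))) ∧ ¬(c ⊕ (e → a)) = F ∧ F = F
(((e ∧ (c → (a ⊕ c))) → (a ⊕ (a → e))) ⊕ ((a ↔ e) ⊕ (e ⊕ a))) ⊕ ((c ↔ (c ↔ (a ∨ e))) ∧ ¬(c ⊕ (e → a))) = F ⊕ F = F

F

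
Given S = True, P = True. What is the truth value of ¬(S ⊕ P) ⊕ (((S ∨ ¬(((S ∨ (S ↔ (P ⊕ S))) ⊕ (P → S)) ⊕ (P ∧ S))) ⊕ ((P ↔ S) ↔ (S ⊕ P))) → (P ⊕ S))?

True

S ⊕ P = True ⊕ True = False
¬(S ⊕ P) = ¬False = True
P ⊕ S = True ⊕ True = False
S ↔ (P ⊕ S) = True ↔ False = False
S ∨ (S ↔ (P ⊕ S)) = True ∨ False = True
P → S = True → True = True
(S ∨ (S ↔ (P ⊕ S))) ⊕ (P → S) = True ⊕ True = False
P ∧ S = True ∧ True = True
((S ∨ (S ↔ (P ⊕ S))) ⊕ (P → S)) ⊕ (P ∧ S) = False ⊕ True = True
¬(((S ∨ (S ↔ (P ⊕ S))) ⊕ (P → S)) ⊕ (P ∧ S)) = ¬True = False
S ∨ ¬(((S ∨ (S ↔ (P ⊕ S))) ⊕ (P → S)) ⊕ (P ∧ S)) = True ∨ False = True
P ↔ S = True ↔ True = True
S ⊕ P = True ⊕ True = False
(P ↔ S) ↔ (S ⊕ P) = True ↔ False = False
(S ∨ ¬(((S ∨ (S ↔ (P ⊕ S))) ⊕ (P → S)) ⊕ (P ∧ S))) ⊕ ((P ↔ S) ↔ (S ⊕ P)) = True ⊕ False = True
P ⊕ S = True ⊕ True = False
((S ∨ ¬(((S ∨ (S ↔ (P ⊕ S))) ⊕ (P → S)) ⊕ (P ∧ S))) ⊕ ((P ↔ S) ↔ (S ⊕ P))) → (P ⊕ S) = True → False = False
¬(S ⊕ P) ⊕ (((S ∨ ¬(((S ∨ (S ↔ (P ⊕ S))) ⊕ (P → S)) ⊕ (P ∧ S))) ⊕ ((P ↔ S) ↔ (S ⊕ P))) → (P ⊕ S)) = True ⊕ False = True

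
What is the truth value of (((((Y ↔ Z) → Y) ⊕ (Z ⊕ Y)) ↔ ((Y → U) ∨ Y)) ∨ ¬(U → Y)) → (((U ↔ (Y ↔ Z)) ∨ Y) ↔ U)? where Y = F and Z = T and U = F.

Y ↔ Z = F ↔ T = F
(Y ↔ Z) → Y = F → F = T
Z ⊕ Y = T ⊕ F = T
((Y ↔ Z) → Y) ⊕ (Z ⊕ Y) = T ⊕ T = F
Y → U = F → F = T
(Y → U) ∨ Y = T ∨ F = T
(((Y ↔ Z) → Y) ⊕ (Z ⊕ Y)) ↔ ((Y → U) ∨ Y) = F ↔ T = F
U → Y = F → F = T
¬(U → Y) = ¬T = F
((((Y ↔ Z) → Y) ⊕ (Z ⊕ Y)) ↔ ((Y → U) ∨ Y)) ∨ ¬(U → Y) = F ∨ F = F
Y ↔ Z = F ↔ T = F
U ↔ (Y ↔ Z) = F ↔ F = T
(U ↔ (Y ↔ Z)) ∨ Y = T ∨ F = T
((U ↔ (Y ↔ Z)) ∨ Y) ↔ U = T ↔ F = F
(((((Y ↔ Z) → Y) ⊕ (Z ⊕ Y)) ↔ ((Y → U) ∨ Y)) ∨ ¬(U → Y)) → (((U ↔ (Y ↔ Z)) ∨ Y) ↔ U) = F → F = T

T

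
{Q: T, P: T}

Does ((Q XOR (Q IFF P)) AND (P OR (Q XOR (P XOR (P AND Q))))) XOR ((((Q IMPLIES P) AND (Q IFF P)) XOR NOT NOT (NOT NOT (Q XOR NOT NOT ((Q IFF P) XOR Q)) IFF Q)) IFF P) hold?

F

Q IFF P = T IFF T = T
Q XOR (Q IFF P) = T XOR T = F
P AND Q = T AND T = T
P XOR (P AND Q) = T XOR T = F
Q XOR (P XOR (P AND Q)) = T XOR F = T
P OR (Q XOR (P XOR (P AND Q))) = T OR T = T
(Q XOR (Q IFF P)) AND (P OR (Q XOR (P XOR (P AND Q)))) = F AND T = F
Q IMPLIES P = T IMPLIES T = T
Q IFF P = T IFF T = T
(Q IMPLIES P) AND (Q IFF P) = T AND T = T
Q IFF P = T IFF T = T
(Q IFF P) XOR Q = T XOR T = F
NOT ((Q IFF P) XOR Q) = NOT F = T
NOT NOT ((Q IFF P) XOR Q) = NOT T = F
Q XOR NOT NOT ((Q IFF P) XOR Q) = T XOR F = T
NOT (Q XOR NOT NOT ((Q IFF P) XOR Q)) = NOT T = F
NOT NOT (Q XOR NOT NOT ((Q IFF P) XOR Q)) = NOT F = T
NOT NOT (Q XOR NOT NOT ((Q IFF P) XOR Q)) IFF Q = T IFF T = T
NOT (NOT NOT (Q XOR NOT NOT ((Q IFF P) XOR Q)) IFF Q) = NOT T = F
NOT NOT (NOT NOT (Q XOR NOT NOT ((Q IFF P) XOR Q)) IFF Q) = NOT F = T
((Q IMPLIES P) AND (Q IFF P)) XOR NOT NOT (NOT NOT (Q XOR NOT NOT ((Q IFF P) XOR Q)) IFF Q) = T XOR T = F
(((Q IMPLIES P) AND (Q IFF P)) XOR NOT NOT (NOT NOT (Q XOR NOT NOT ((Q IFF P) XOR Q)) IFF Q)) IFF P = F IFF T = F
((Q XOR (Q IFF P)) AND (P OR (Q XOR (P XOR (P AND Q))))) XOR ((((Q IMPLIES P) AND (Q IFF P)) XOR NOT NOT (NOT NOT (Q XOR NOT NOT ((Q IFF P) XOR Q)) IFF Q)) IFF P) = F XOR F = F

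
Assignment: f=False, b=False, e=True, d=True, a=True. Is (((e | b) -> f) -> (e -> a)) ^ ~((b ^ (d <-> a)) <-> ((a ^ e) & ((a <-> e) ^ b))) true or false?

False

e | b = True | False = True
(e | b) -> f = True -> False = False
e -> a = True -> True = True
((e | b) -> f) -> (e -> a) = False -> True = True
d <-> a = True <-> True = True
b ^ (d <-> a) = False ^ True = True
a ^ e = True ^ True = False
a <-> e = True <-> True = True
(a <-> e) ^ b = True ^ False = True
(a ^ e) & ((a <-> e) ^ b) = False & True = False
(b ^ (d <-> a)) <-> ((a ^ e) & ((a <-> e) ^ b)) = True <-> False = False
~((b ^ (d <-> a)) <-> ((a ^ e) & ((a <-> e) ^ b))) = ~False = True
(((e | b) -> f) -> (e -> a)) ^ ~((b ^ (d <-> a)) <-> ((a ^ e) & ((a <-> e) ^ b))) = True ^ True = False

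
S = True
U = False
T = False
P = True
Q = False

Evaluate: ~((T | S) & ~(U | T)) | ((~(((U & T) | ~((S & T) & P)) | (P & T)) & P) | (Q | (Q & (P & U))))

Substituting S=True, U=False, T=False, P=True, Q=False:
T | S = False | True = True
U | T = False | False = False
~(U | T) = ~False = True
(T | S) & ~(U | T) = True & True = True
~((T | S) & ~(U | T)) = ~True = False
U & T = False & False = False
S & T = True & False = False
(S & T) & P = False & True = False
~((S & T) & P) = ~False = True
(U & T) | ~((S & T) & P) = False | True = True
P & T = True & False = False
((U & T) | ~((S & T) & P)) | (P & T) = True | False = True
~(((U & T) | ~((S & T) & P)) | (P & T)) = ~True = False
~(((U & T) | ~((S & T) & P)) | (P & T)) & P = False & True = False
P & U = True & False = False
Q & (P & U) = False & False = False
Q | (Q & (P & U)) = False | False = False
(~(((U & T) | ~((S & T) & P)) | (P & T)) & P) | (Q | (Q & (P & U))) = False | False = False
~((T | S) & ~(U | T)) | ((~(((U & T) | ~((S & T) & P)) | (P & T)) & P) | (Q | (Q & (P & U)))) = False | False = False

False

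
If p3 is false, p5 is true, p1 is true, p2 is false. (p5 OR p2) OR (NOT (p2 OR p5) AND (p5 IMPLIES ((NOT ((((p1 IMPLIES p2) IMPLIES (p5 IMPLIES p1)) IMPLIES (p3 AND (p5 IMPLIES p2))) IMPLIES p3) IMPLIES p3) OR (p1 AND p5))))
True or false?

true

p5 OR p2 = true OR false = true
p2 OR p5 = false OR true = true
NOT (p2 OR p5) = NOT true = false
p1 IMPLIES p2 = true IMPLIES false = false
p5 IMPLIES p1 = true IMPLIES true = true
(p1 IMPLIES p2) IMPLIES (p5 IMPLIES p1) = false IMPLIES true = true
p5 IMPLIES p2 = true IMPLIES false = false
p3 AND (p5 IMPLIES p2) = false AND false = false
((p1 IMPLIES p2) IMPLIES (p5 IMPLIES p1)) IMPLIES (p3 AND (p5 IMPLIES p2)) = true IMPLIES false = false
(((p1 IMPLIES p2) IMPLIES (p5 IMPLIES p1)) IMPLIES (p3 AND (p5 IMPLIES p2))) IMPLIES p3 = false IMPLIES false = true
NOT ((((p1 IMPLIES p2) IMPLIES (p5 IMPLIES p1)) IMPLIES (p3 AND (p5 IMPLIES p2))) IMPLIES p3) = NOT true = false
NOT ((((p1 IMPLIES p2) IMPLIES (p5 IMPLIES p1)) IMPLIES (p3 AND (p5 IMPLIES p2))) IMPLIES p3) IMPLIES p3 = false IMPLIES false = true
p1 AND p5 = true AND true = true
(NOT ((((p1 IMPLIES p2) IMPLIES (p5 IMPLIES p1)) IMPLIES (p3 AND (p5 IMPLIES p2))) IMPLIES p3) IMPLIES p3) OR (p1 AND p5) = true OR true = true
p5 IMPLIES ((NOT ((((p1 IMPLIES p2) IMPLIES (p5 IMPLIES p1)) IMPLIES (p3 AND (p5 IMPLIES p2))) IMPLIES p3) IMPLIES p3) OR (p1 AND p5)) = true IMPLIES true = true
NOT (p2 OR p5) AND (p5 IMPLIES ((NOT ((((p1 IMPLIES p2) IMPLIES (p5 IMPLIES p1)) IMPLIES (p3 AND (p5 IMPLIES p2))) IMPLIES p3) IMPLIES p3) OR (p1 AND p5))) = false AND true = false
(p5 OR p2) OR (NOT (p2 OR p5) AND (p5 IMPLIES ((NOT ((((p1 IMPLIES p2) IMPLIES (p5 IMPLIES p1)) IMPLIES (p3 AND (p5 IMPLIES p2))) IMPLIES p3) IMPLIES p3) OR (p1 AND p5)))) = true OR false = true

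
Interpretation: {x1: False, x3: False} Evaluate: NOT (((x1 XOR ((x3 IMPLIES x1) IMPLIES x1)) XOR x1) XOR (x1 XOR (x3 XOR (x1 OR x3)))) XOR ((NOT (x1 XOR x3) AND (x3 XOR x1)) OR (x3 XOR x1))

x3 IMPLIES x1 = False IMPLIES False = True
(x3 IMPLIES x1) IMPLIES x1 = True IMPLIES False = False
x1 XOR ((x3 IMPLIES x1) IMPLIES x1) = False XOR False = False
(x1 XOR ((x3 IMPLIES x1) IMPLIES x1)) XOR x1 = False XOR False = False
x1 OR x3 = False OR False = False
x3 XOR (x1 OR x3) = False XOR False = False
x1 XOR (x3 XOR (x1 OR x3)) = False XOR False = False
((x1 XOR ((x3 IMPLIES x1) IMPLIES x1)) XOR x1) XOR (x1 XOR (x3 XOR (x1 OR x3))) = False XOR False = False
NOT (((x1 XOR ((x3 IMPLIES x1) IMPLIES x1)) XOR x1) XOR (x1 XOR (x3 XOR (x1 OR x3)))) = NOT False = True
x1 XOR x3 = False XOR False = False
NOT (x1 XOR x3) = NOT False = True
x3 XOR x1 = False XOR False = False
NOT (x1 XOR x3) AND (x3 XOR x1) = True AND False = False
x3 XOR x1 = False XOR False = False
(NOT (x1 XOR x3) AND (x3 XOR x1)) OR (x3 XOR x1) = False OR False = False
NOT (((x1 XOR ((x3 IMPLIES x1) IMPLIES x1)) XOR x1) XOR (x1 XOR (x3 XOR (x1 OR x3)))) XOR ((NOT (x1 XOR x3) AND (x3 XOR x1)) OR (x3 XOR x1)) = True XOR False = True

True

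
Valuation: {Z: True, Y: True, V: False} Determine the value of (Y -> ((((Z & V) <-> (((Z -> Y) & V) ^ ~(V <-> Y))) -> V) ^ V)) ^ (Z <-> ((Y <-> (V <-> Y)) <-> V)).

False

Z & V = True & False = False
Z -> Y = True -> True = True
(Z -> Y) & V = True & False = False
V <-> Y = False <-> True = False
~(V <-> Y) = ~False = True
((Z -> Y) & V) ^ ~(V <-> Y) = False ^ True = True
(Z & V) <-> (((Z -> Y) & V) ^ ~(V <-> Y)) = False <-> True = False
((Z & V) <-> (((Z -> Y) & V) ^ ~(V <-> Y))) -> V = False -> False = True
(((Z & V) <-> (((Z -> Y) & V) ^ ~(V <-> Y))) -> V) ^ V = True ^ False = True
Y -> ((((Z & V) <-> (((Z -> Y) & V) ^ ~(V <-> Y))) -> V) ^ V) = True -> True = True
V <-> Y = False <-> True = False
Y <-> (V <-> Y) = True <-> False = False
(Y <-> (V <-> Y)) <-> V = False <-> False = True
Z <-> ((Y <-> (V <-> Y)) <-> V) = True <-> True = True
(Y -> ((((Z & V) <-> (((Z -> Y) & V) ^ ~(V <-> Y))) -> V) ^ V)) ^ (Z <-> ((Y <-> (V <-> Y)) <-> V)) = True ^ True = False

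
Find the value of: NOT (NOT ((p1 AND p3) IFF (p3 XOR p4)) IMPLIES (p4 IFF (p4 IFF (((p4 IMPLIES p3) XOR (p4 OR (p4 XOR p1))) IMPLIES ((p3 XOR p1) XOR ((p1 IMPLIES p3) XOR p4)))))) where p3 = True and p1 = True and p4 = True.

p1 AND p3 = True AND True = True
p3 XOR p4 = True XOR True = False
(p1 AND p3) IFF (p3 XOR p4) = True IFF False = False
NOT ((p1 AND p3) IFF (p3 XOR p4)) = NOT False = True
p4 IMPLIES p3 = True IMPLIES True = True
p4 XOR p1 = True XOR True = False
p4 OR (p4 XOR p1) = True OR False = True
(p4 IMPLIES p3) XOR (p4 OR (p4 XOR p1)) = True XOR True = False
p3 XOR p1 = True XOR True = False
p1 IMPLIES p3 = True IMPLIES True = True
(p1 IMPLIES p3) XOR p4 = True XOR True = False
(p3 XOR p1) XOR ((p1 IMPLIES p3) XOR p4) = False XOR False = False
((p4 IMPLIES p3) XOR (p4 OR (p4 XOR p1))) IMPLIES ((p3 XOR p1) XOR ((p1 IMPLIES p3) XOR p4)) = False IMPLIES False = True
p4 IFF (((p4 IMPLIES p3) XOR (p4 OR (p4 XOR p1))) IMPLIES ((p3 XOR p1) XOR ((p1 IMPLIES p3) XOR p4))) = True IFF True = True
p4 IFF (p4 IFF (((p4 IMPLIES p3) XOR (p4 OR (p4 XOR p1))) IMPLIES ((p3 XOR p1) XOR ((p1 IMPLIES p3) XOR p4)))) = True IFF True = True
NOT ((p1 AND p3) IFF (p3 XOR p4)) IMPLIES (p4 IFF (p4 IFF (((p4 IMPLIES p3) XOR (p4 OR (p4 XOR p1))) IMPLIES ((p3 XOR p1) XOR ((p1 IMPLIES p3) XOR p4))))) = True IMPLIES True = True
NOT (NOT ((p1 AND p3) IFF (p3 XOR p4)) IMPLIES (p4 IFF (p4 IFF (((p4 IMPLIES p3) XOR (p4 OR (p4 XOR p1))) IMPLIES ((p3 XOR p1) XOR ((p1 IMPLIES p3) XOR p4)))))) = NOT True = False

False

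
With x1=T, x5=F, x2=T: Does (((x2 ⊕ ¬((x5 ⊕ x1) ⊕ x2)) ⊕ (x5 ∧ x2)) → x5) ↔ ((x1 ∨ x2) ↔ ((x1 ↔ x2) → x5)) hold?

x5 ⊕ x1 = F ⊕ T = T
(x5 ⊕ x1) ⊕ x2 = T ⊕ T = F
¬((x5 ⊕ x1) ⊕ x2) = ¬F = T
x2 ⊕ ¬((x5 ⊕ x1) ⊕ x2) = T ⊕ T = F
x5 ∧ x2 = F ∧ T = F
(x2 ⊕ ¬((x5 ⊕ x1) ⊕ x2)) ⊕ (x5 ∧ x2) = F ⊕ F = F
((x2 ⊕ ¬((x5 ⊕ x1) ⊕ x2)) ⊕ (x5 ∧ x2)) → x5 = F → F = T
x1 ∨ x2 = T ∨ T = T
x1 ↔ x2 = T ↔ T = T
(x1 ↔ x2) → x5 = T → F = F
(x1 ∨ x2) ↔ ((x1 ↔ x2) → x5) = T ↔ F = F
(((x2 ⊕ ¬((x5 ⊕ x1) ⊕ x2)) ⊕ (x5 ∧ x2)) → x5) ↔ ((x1 ∨ x2) ↔ ((x1 ↔ x2) → x5)) = T ↔ F = F

F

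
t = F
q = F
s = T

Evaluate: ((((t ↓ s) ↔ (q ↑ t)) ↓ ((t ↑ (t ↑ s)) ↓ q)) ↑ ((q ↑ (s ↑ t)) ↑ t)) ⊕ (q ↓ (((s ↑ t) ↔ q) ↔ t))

F

t ↓ s = F ↓ T = F
q ↑ t = F ↑ F = T
(t ↓ s) ↔ (q ↑ t) = F ↔ T = F
t ↑ s = F ↑ T = T
t ↑ (t ↑ s) = F ↑ T = T
(t ↑ (t ↑ s)) ↓ q = T ↓ F = F
((t ↓ s) ↔ (q ↑ t)) ↓ ((t ↑ (t ↑ s)) ↓ q) = F ↓ F = T
s ↑ t = T ↑ F = T
q ↑ (s ↑ t) = F ↑ T = T
(q ↑ (s ↑ t)) ↑ t = T ↑ F = T
(((t ↓ s) ↔ (q ↑ t)) ↓ ((t ↑ (t ↑ s)) ↓ q)) ↑ ((q ↑ (s ↑ t)) ↑ t) = T ↑ T = F
s ↑ t = T ↑ F = T
(s ↑ t) ↔ q = T ↔ F = F
((s ↑ t) ↔ q) ↔ t = F ↔ F = T
q ↓ (((s ↑ t) ↔ q) ↔ t) = F ↓ T = F
((((t ↓ s) ↔ (q ↑ t)) ↓ ((t ↑ (t ↑ s)) ↓ q)) ↑ ((q ↑ (s ↑ t)) ↑ t)) ⊕ (q ↓ (((s ↑ t) ↔ q) ↔ t)) = F ⊕ F = F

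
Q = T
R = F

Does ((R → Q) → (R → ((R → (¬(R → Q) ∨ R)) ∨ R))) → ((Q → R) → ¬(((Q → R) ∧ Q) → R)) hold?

R → Q = F → T = T
R → Q = F → T = T
¬(R → Q) = ¬T = F
¬(R → Q) ∨ R = F ∨ F = F
R → (¬(R → Q) ∨ R) = F → F = T
(R → (¬(R → Q) ∨ R)) ∨ R = T ∨ F = T
R → ((R → (¬(R → Q) ∨ R)) ∨ R) = F → T = T
(R → Q) → (R → ((R → (¬(R → Q) ∨ R)) ∨ R)) = T → T = T
Q → R = T → F = F
Q → R = T → F = F
(Q → R) ∧ Q = F ∧ T = F
((Q → R) ∧ Q) → R = F → F = T
¬(((Q → R) ∧ Q) → R) = ¬T = F
(Q → R) → ¬(((Q → R) ∧ Q) → R) = F → F = T
((R → Q) → (R → ((R → (¬(R → Q) ∨ R)) ∨ R))) → ((Q → R) → ¬(((Q → R) ∧ Q) → R)) = T → T = T

T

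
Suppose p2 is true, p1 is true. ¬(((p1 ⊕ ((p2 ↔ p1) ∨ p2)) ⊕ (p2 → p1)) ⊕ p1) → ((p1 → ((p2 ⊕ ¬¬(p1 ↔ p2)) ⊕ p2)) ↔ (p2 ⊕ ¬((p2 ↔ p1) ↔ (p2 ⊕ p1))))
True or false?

False

Substituting p2=True, p1=True:
p2 ↔ p1 = True ↔ True = True
(p2 ↔ p1) ∨ p2 = True ∨ True = True
p1 ⊕ ((p2 ↔ p1) ∨ p2) = True ⊕ True = False
p2 → p1 = True → True = True
(p1 ⊕ ((p2 ↔ p1) ∨ p2)) ⊕ (p2 → p1) = False ⊕ True = True
((p1 ⊕ ((p2 ↔ p1) ∨ p2)) ⊕ (p2 → p1)) ⊕ p1 = True ⊕ True = False
¬(((p1 ⊕ ((p2 ↔ p1) ∨ p2)) ⊕ (p2 → p1)) ⊕ p1) = ¬False = True
p1 ↔ p2 = True ↔ True = True
¬(p1 ↔ p2) = ¬True = False
¬¬(p1 ↔ p2) = ¬False = True
p2 ⊕ ¬¬(p1 ↔ p2) = True ⊕ True = False
(p2 ⊕ ¬¬(p1 ↔ p2)) ⊕ p2 = False ⊕ True = True
p1 → ((p2 ⊕ ¬¬(p1 ↔ p2)) ⊕ p2) = True → True = True
p2 ↔ p1 = True ↔ True = True
p2 ⊕ p1 = True ⊕ True = False
(p2 ↔ p1) ↔ (p2 ⊕ p1) = True ↔ False = False
¬((p2 ↔ p1) ↔ (p2 ⊕ p1)) = ¬False = True
p2 ⊕ ¬((p2 ↔ p1) ↔ (p2 ⊕ p1)) = True ⊕ True = False
(p1 → ((p2 ⊕ ¬¬(p1 ↔ p2)) ⊕ p2)) ↔ (p2 ⊕ ¬((p2 ↔ p1) ↔ (p2 ⊕ p1))) = True ↔ False = False
¬(((p1 ⊕ ((p2 ↔ p1) ∨ p2)) ⊕ (p2 → p1)) ⊕ p1) → ((p1 → ((p2 ⊕ ¬¬(p1 ↔ p2)) ⊕ p2)) ↔ (p2 ⊕ ¬((p2 ↔ p1) ↔ (p2 ⊕ p1)))) = True → False = False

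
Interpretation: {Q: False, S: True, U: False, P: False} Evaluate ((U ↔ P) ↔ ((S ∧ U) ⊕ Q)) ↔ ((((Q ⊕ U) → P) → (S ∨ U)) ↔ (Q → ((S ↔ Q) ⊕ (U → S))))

U ↔ P = False ↔ False = True
S ∧ U = True ∧ False = False
(S ∧ U) ⊕ Q = False ⊕ False = False
(U ↔ P) ↔ ((S ∧ U) ⊕ Q) = True ↔ False = False
Q ⊕ U = False ⊕ False = False
(Q ⊕ U) → P = False → False = True
S ∨ U = True ∨ False = True
((Q ⊕ U) → P) → (S ∨ U) = True → True = True
S ↔ Q = True ↔ False = False
U → S = False → True = True
(S ↔ Q) ⊕ (U → S) = False ⊕ True = True
Q → ((S ↔ Q) ⊕ (U → S)) = False → True = True
(((Q ⊕ U) → P) → (S ∨ U)) ↔ (Q → ((S ↔ Q) ⊕ (U → S))) = True ↔ True = True
((U ↔ P) ↔ ((S ∧ U) ⊕ Q)) ↔ ((((Q ⊕ U) → P) → (S ∨ U)) ↔ (Q → ((S ↔ Q) ⊕ (U → S)))) = False ↔ True = False

False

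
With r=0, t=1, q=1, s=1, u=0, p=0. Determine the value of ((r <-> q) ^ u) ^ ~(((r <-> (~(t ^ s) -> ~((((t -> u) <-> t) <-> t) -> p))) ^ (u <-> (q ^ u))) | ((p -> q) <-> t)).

r <-> q = 0 <-> 1 = 0
(r <-> q) ^ u = 0 ^ 0 = 0
t ^ s = 1 ^ 1 = 0
~(t ^ s) = ~0 = 1
t -> u = 1 -> 0 = 0
(t -> u) <-> t = 0 <-> 1 = 0
((t -> u) <-> t) <-> t = 0 <-> 1 = 0
(((t -> u) <-> t) <-> t) -> p = 0 -> 0 = 1
~((((t -> u) <-> t) <-> t) -> p) = ~1 = 0
~(t ^ s) -> ~((((t -> u) <-> t) <-> t) -> p) = 1 -> 0 = 0
r <-> (~(t ^ s) -> ~((((t -> u) <-> t) <-> t) -> p)) = 0 <-> 0 = 1
q ^ u = 1 ^ 0 = 1
u <-> (q ^ u) = 0 <-> 1 = 0
(r <-> (~(t ^ s) -> ~((((t -> u) <-> t) <-> t) -> p))) ^ (u <-> (q ^ u)) = 1 ^ 0 = 1
p -> q = 0 -> 1 = 1
(p -> q) <-> t = 1 <-> 1 = 1
((r <-> (~(t ^ s) -> ~((((t -> u) <-> t) <-> t) -> p))) ^ (u <-> (q ^ u))) | ((p -> q) <-> t) = 1 | 1 = 1
~(((r <-> (~(t ^ s) -> ~((((t -> u) <-> t) <-> t) -> p))) ^ (u <-> (q ^ u))) | ((p -> q) <-> t)) = ~1 = 0
((r <-> q) ^ u) ^ ~(((r <-> (~(t ^ s) -> ~((((t -> u) <-> t) <-> t) -> p))) ^ (u <-> (q ^ u))) | ((p -> q) <-> t)) = 0 ^ 0 = 0

0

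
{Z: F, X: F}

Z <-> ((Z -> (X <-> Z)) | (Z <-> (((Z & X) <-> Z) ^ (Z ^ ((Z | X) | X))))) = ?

F

Substituting Z=F, X=F:
X <-> Z = F <-> F = T
Z -> (X <-> Z) = F -> T = T
Z & X = F & F = F
(Z & X) <-> Z = F <-> F = T
Z | X = F | F = F
(Z | X) | X = F | F = F
Z ^ ((Z | X) | X) = F ^ F = F
((Z & X) <-> Z) ^ (Z ^ ((Z | X) | X)) = T ^ F = T
Z <-> (((Z & X) <-> Z) ^ (Z ^ ((Z | X) | X))) = F <-> T = F
(Z -> (X <-> Z)) | (Z <-> (((Z & X) <-> Z) ^ (Z ^ ((Z | X) | X)))) = T | F = T
Z <-> ((Z -> (X <-> Z)) | (Z <-> (((Z & X) <-> Z) ^ (Z ^ ((Z | X) | X))))) = F <-> T = F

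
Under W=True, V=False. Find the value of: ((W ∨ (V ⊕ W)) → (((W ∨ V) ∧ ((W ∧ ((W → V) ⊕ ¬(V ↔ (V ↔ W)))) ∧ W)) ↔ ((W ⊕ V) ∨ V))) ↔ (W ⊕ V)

Substituting W=True, V=False:
V ⊕ W = False ⊕ True = True
W ∨ (V ⊕ W) = True ∨ True = True
W ∨ V = True ∨ False = True
W → V = True → False = False
V ↔ W = False ↔ True = False
V ↔ (V ↔ W) = False ↔ False = True
¬(V ↔ (V ↔ W)) = ¬True = False
(W → V) ⊕ ¬(V ↔ (V ↔ W)) = False ⊕ False = False
W ∧ ((W → V) ⊕ ¬(V ↔ (V ↔ W))) = True ∧ False = False
(W ∧ ((W → V) ⊕ ¬(V ↔ (V ↔ W)))) ∧ W = False ∧ True = False
(W ∨ V) ∧ ((W ∧ ((W → V) ⊕ ¬(V ↔ (V ↔ W)))) ∧ W) = True ∧ False = False
W ⊕ V = True ⊕ False = True
(W ⊕ V) ∨ V = True ∨ False = True
((W ∨ V) ∧ ((W ∧ ((W → V) ⊕ ¬(V ↔ (V ↔ W)))) ∧ W)) ↔ ((W ⊕ V) ∨ V) = False ↔ True = False
(W ∨ (V ⊕ W)) → (((W ∨ V) ∧ ((W ∧ ((W → V) ⊕ ¬(V ↔ (V ↔ W)))) ∧ W)) ↔ ((W ⊕ V) ∨ V)) = True → False = False
W ⊕ V = True ⊕ False = True
((W ∨ (V ⊕ W)) → (((W ∨ V) ∧ ((W ∧ ((W → V) ⊕ ¬(V ↔ (V ↔ W)))) ∧ W)) ↔ ((W ⊕ V) ∨ V))) ↔ (W ⊕ V) = False ↔ True = False

False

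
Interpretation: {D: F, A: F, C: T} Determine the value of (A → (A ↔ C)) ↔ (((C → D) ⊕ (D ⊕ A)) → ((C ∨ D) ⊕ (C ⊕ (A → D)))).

A ↔ C = F ↔ T = F
A → (A ↔ C) = F → F = T
C → D = T → F = F
D ⊕ A = F ⊕ F = F
(C → D) ⊕ (D ⊕ A) = F ⊕ F = F
C ∨ D = T ∨ F = T
A → D = F → F = T
C ⊕ (A → D) = T ⊕ T = F
(C ∨ D) ⊕ (C ⊕ (A → D)) = T ⊕ F = T
((C → D) ⊕ (D ⊕ A)) → ((C ∨ D) ⊕ (C ⊕ (A → D))) = F → T = T
(A → (A ↔ C)) ↔ (((C → D) ⊕ (D ⊕ A)) → ((C ∨ D) ⊕ (C ⊕ (A → D)))) = T ↔ T = T

T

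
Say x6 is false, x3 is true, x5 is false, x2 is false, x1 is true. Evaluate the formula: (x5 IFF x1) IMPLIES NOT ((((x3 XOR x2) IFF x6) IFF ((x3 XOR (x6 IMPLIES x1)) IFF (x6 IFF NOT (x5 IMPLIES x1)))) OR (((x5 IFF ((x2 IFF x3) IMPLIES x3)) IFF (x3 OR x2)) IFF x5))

True

x5 IFF x1 = False IFF True = False
x3 XOR x2 = True XOR False = True
(x3 XOR x2) IFF x6 = True IFF False = False
x6 IMPLIES x1 = False IMPLIES True = True
x3 XOR (x6 IMPLIES x1) = True XOR True = False
x5 IMPLIES x1 = False IMPLIES True = True
NOT (x5 IMPLIES x1) = NOT True = False
x6 IFF NOT (x5 IMPLIES x1) = False IFF False = True
(x3 XOR (x6 IMPLIES x1)) IFF (x6 IFF NOT (x5 IMPLIES x1)) = False IFF True = False
((x3 XOR x2) IFF x6) IFF ((x3 XOR (x6 IMPLIES x1)) IFF (x6 IFF NOT (x5 IMPLIES x1))) = False IFF False = True
x2 IFF x3 = False IFF True = False
(x2 IFF x3) IMPLIES x3 = False IMPLIES True = True
x5 IFF ((x2 IFF x3) IMPLIES x3) = False IFF True = False
x3 OR x2 = True OR False = True
(x5 IFF ((x2 IFF x3) IMPLIES x3)) IFF (x3 OR x2) = False IFF True = False
((x5 IFF ((x2 IFF x3) IMPLIES x3)) IFF (x3 OR x2)) IFF x5 = False IFF False = True
(((x3 XOR x2) IFF x6) IFF ((x3 XOR (x6 IMPLIES x1)) IFF (x6 IFF NOT (x5 IMPLIES x1)))) OR (((x5 IFF ((x2 IFF x3) IMPLIES x3)) IFF (x3 OR x2)) IFF x5) = True OR True = True
NOT ((((x3 XOR x2) IFF x6) IFF ((x3 XOR (x6 IMPLIES x1)) IFF (x6 IFF NOT (x5 IMPLIES x1)))) OR (((x5 IFF ((x2 IFF x3) IMPLIES x3)) IFF (x3 OR x2)) IFF x5)) = NOT True = False
(x5 IFF x1) IMPLIES NOT ((((x3 XOR x2) IFF x6) IFF ((x3 XOR (x6 IMPLIES x1)) IFF (x6 IFF NOT (x5 IMPLIES x1)))) OR (((x5 IFF ((x2 IFF x3) IMPLIES x3)) IFF (x3 OR x2)) IFF x5)) = False IMPLIES False = True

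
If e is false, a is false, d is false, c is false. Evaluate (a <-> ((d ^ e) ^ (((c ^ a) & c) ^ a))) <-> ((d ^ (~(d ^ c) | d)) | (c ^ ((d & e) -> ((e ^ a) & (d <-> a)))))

1

Substituting e=0, a=0, d=0, c=0:
d ^ e = 0 ^ 0 = 0
c ^ a = 0 ^ 0 = 0
(c ^ a) & c = 0 & 0 = 0
((c ^ a) & c) ^ a = 0 ^ 0 = 0
(d ^ e) ^ (((c ^ a) & c) ^ a) = 0 ^ 0 = 0
a <-> ((d ^ e) ^ (((c ^ a) & c) ^ a)) = 0 <-> 0 = 1
d ^ c = 0 ^ 0 = 0
~(d ^ c) = ~0 = 1
~(d ^ c) | d = 1 | 0 = 1
d ^ (~(d ^ c) | d) = 0 ^ 1 = 1
d & e = 0 & 0 = 0
e ^ a = 0 ^ 0 = 0
d <-> a = 0 <-> 0 = 1
(e ^ a) & (d <-> a) = 0 & 1 = 0
(d & e) -> ((e ^ a) & (d <-> a)) = 0 -> 0 = 1
c ^ ((d & e) -> ((e ^ a) & (d <-> a))) = 0 ^ 1 = 1
(d ^ (~(d ^ c) | d)) | (c ^ ((d & e) -> ((e ^ a) & (d <-> a)))) = 1 | 1 = 1
(a <-> ((d ^ e) ^ (((c ^ a) & c) ^ a))) <-> ((d ^ (~(d ^ c) | d)) | (c ^ ((d & e) -> ((e ^ a) & (d <-> a))))) = 1 <-> 1 = 1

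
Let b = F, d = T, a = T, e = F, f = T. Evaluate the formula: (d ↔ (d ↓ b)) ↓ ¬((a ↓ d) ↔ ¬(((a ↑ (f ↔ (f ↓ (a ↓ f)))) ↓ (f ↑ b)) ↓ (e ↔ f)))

d ↓ b = T ↓ F = F
d ↔ (d ↓ b) = T ↔ F = F
a ↓ d = T ↓ T = F
a ↓ f = T ↓ T = F
f ↓ (a ↓ f) = T ↓ F = F
f ↔ (f ↓ (a ↓ f)) = T ↔ F = F
a ↑ (f ↔ (f ↓ (a ↓ f))) = T ↑ F = T
f ↑ b = T ↑ F = T
(a ↑ (f ↔ (f ↓ (a ↓ f)))) ↓ (f ↑ b) = T ↓ T = F
e ↔ f = F ↔ T = F
((a ↑ (f ↔ (f ↓ (a ↓ f)))) ↓ (f ↑ b)) ↓ (e ↔ f) = F ↓ F = T
¬(((a ↑ (f ↔ (f ↓ (a ↓ f)))) ↓ (f ↑ b)) ↓ (e ↔ f)) = ¬T = F
(a ↓ d) ↔ ¬(((a ↑ (f ↔ (f ↓ (a ↓ f)))) ↓ (f ↑ b)) ↓ (e ↔ f)) = F ↔ F = T
¬((a ↓ d) ↔ ¬(((a ↑ (f ↔ (f ↓ (a ↓ f)))) ↓ (f ↑ b)) ↓ (e ↔ f))) = ¬T = F
(d ↔ (d ↓ b)) ↓ ¬((a ↓ d) ↔ ¬(((a ↑ (f ↔ (f ↓ (a ↓ f)))) ↓ (f ↑ b)) ↓ (e ↔ f))) = F ↓ F = T

T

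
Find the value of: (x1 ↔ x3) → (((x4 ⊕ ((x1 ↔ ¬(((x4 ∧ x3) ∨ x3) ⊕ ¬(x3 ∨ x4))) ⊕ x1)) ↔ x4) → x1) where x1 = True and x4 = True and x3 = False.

True

x1 ↔ x3 = True ↔ False = False
x4 ∧ x3 = True ∧ False = False
(x4 ∧ x3) ∨ x3 = False ∨ False = False
x3 ∨ x4 = False ∨ True = True
¬(x3 ∨ x4) = ¬True = False
((x4 ∧ x3) ∨ x3) ⊕ ¬(x3 ∨ x4) = False ⊕ False = False
¬(((x4 ∧ x3) ∨ x3) ⊕ ¬(x3 ∨ x4)) = ¬False = True
x1 ↔ ¬(((x4 ∧ x3) ∨ x3) ⊕ ¬(x3 ∨ x4)) = True ↔ True = True
(x1 ↔ ¬(((x4 ∧ x3) ∨ x3) ⊕ ¬(x3 ∨ x4))) ⊕ x1 = True ⊕ True = False
x4 ⊕ ((x1 ↔ ¬(((x4 ∧ x3) ∨ x3) ⊕ ¬(x3 ∨ x4))) ⊕ x1) = True ⊕ False = True
(x4 ⊕ ((x1 ↔ ¬(((x4 ∧ x3) ∨ x3) ⊕ ¬(x3 ∨ x4))) ⊕ x1)) ↔ x4 = True ↔ True = True
((x4 ⊕ ((x1 ↔ ¬(((x4 ∧ x3) ∨ x3) ⊕ ¬(x3 ∨ x4))) ⊕ x1)) ↔ x4) → x1 = True → True = True
(x1 ↔ x3) → (((x4 ⊕ ((x1 ↔ ¬(((x4 ∧ x3) ∨ x3) ⊕ ¬(x3 ∨ x4))) ⊕ x1)) ↔ x4) → x1) = False → True = True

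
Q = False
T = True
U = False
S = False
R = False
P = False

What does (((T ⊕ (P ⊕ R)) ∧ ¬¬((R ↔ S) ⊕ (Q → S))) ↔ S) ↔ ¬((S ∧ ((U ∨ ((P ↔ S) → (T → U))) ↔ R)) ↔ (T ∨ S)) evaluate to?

True

P ⊕ R = False ⊕ False = False
T ⊕ (P ⊕ R) = True ⊕ False = True
R ↔ S = False ↔ False = True
Q → S = False → False = True
(R ↔ S) ⊕ (Q → S) = True ⊕ True = False
¬((R ↔ S) ⊕ (Q → S)) = ¬False = True
¬¬((R ↔ S) ⊕ (Q → S)) = ¬True = False
(T ⊕ (P ⊕ R)) ∧ ¬¬((R ↔ S) ⊕ (Q → S)) = True ∧ False = False
((T ⊕ (P ⊕ R)) ∧ ¬¬((R ↔ S) ⊕ (Q → S))) ↔ S = False ↔ False = True
P ↔ S = False ↔ False = True
T → U = True → False = False
(P ↔ S) → (T → U) = True → False = False
U ∨ ((P ↔ S) → (T → U)) = False ∨ False = False
(U ∨ ((P ↔ S) → (T → U))) ↔ R = False ↔ False = True
S ∧ ((U ∨ ((P ↔ S) → (T → U))) ↔ R) = False ∧ True = False
T ∨ S = True ∨ False = True
(S ∧ ((U ∨ ((P ↔ S) → (T → U))) ↔ R)) ↔ (T ∨ S) = False ↔ True = False
¬((S ∧ ((U ∨ ((P ↔ S) → (T → U))) ↔ R)) ↔ (T ∨ S)) = ¬False = True
(((T ⊕ (P ⊕ R)) ∧ ¬¬((R ↔ S) ⊕ (Q → S))) ↔ S) ↔ ¬((S ∧ ((U ∨ ((P ↔ S) → (T → U))) ↔ R)) ↔ (T ∨ S)) = True ↔ True = True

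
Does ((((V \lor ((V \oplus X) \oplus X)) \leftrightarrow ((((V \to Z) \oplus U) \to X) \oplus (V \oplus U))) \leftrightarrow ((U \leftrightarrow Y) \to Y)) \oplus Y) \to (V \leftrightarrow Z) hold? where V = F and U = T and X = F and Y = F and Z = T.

Substituting V=F, U=T, X=F, Y=F, Z=T:
V \oplus X = F \oplus F = F
(V \oplus X) \oplus X = F \oplus F = F
V \lor ((V \oplus X) \oplus X) = F \lor F = F
V \to Z = F \to T = T
(V \to Z) \oplus U = T \oplus T = F
((V \to Z) \oplus U) \to X = F \to F = T
V \oplus U = F \oplus T = T
(((V \to Z) \oplus U) \to X) \oplus (V \oplus U) = T \oplus T = F
(V \lor ((V \oplus X) \oplus X)) \leftrightarrow ((((V \to Z) \oplus U) \to X) \oplus (V \oplus U)) = F \leftrightarrow F = T
U \leftrightarrow Y = T \leftrightarrow F = F
(U \leftrightarrow Y) \to Y = F \to F = T
((V \lor ((V \oplus X) \oplus X)) \leftrightarrow ((((V \to Z) \oplus U) \to X) \oplus (V \oplus U))) \leftrightarrow ((U \leftrightarrow Y) \to Y) = T \leftrightarrow T = T
(((V \lor ((V \oplus X) \oplus X)) \leftrightarrow ((((V \to Z) \oplus U) \to X) \oplus (V \oplus U))) \leftrightarrow ((U \leftrightarrow Y) \to Y)) \oplus Y = T \oplus F = T
V \leftrightarrow Z = F \leftrightarrow T = F
((((V \lor ((V \oplus X) \oplus X)) \leftrightarrow ((((V \to Z) \oplus U) \to X) \oplus (V \oplus U))) \leftrightarrow ((U \leftrightarrow Y) \to Y)) \oplus Y) \to (V \leftrightarrow Z) = T \to F = F

F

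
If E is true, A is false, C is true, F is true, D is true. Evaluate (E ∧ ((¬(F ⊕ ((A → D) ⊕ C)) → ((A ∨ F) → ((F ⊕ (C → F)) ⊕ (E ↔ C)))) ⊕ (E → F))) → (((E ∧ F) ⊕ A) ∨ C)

True

A → D = False → True = True
(A → D) ⊕ C = True ⊕ True = False
F ⊕ ((A → D) ⊕ C) = True ⊕ False = True
¬(F ⊕ ((A → D) ⊕ C)) = ¬True = False
A ∨ F = False ∨ True = True
C → F = True → True = True
F ⊕ (C → F) = True ⊕ True = False
E ↔ C = True ↔ True = True
(F ⊕ (C → F)) ⊕ (E ↔ C) = False ⊕ True = True
(A ∨ F) → ((F ⊕ (C → F)) ⊕ (E ↔ C)) = True → True = True
¬(F ⊕ ((A → D) ⊕ C)) → ((A ∨ F) → ((F ⊕ (C → F)) ⊕ (E ↔ C))) = False → True = True
E → F = True → True = True
(¬(F ⊕ ((A → D) ⊕ C)) → ((A ∨ F) → ((F ⊕ (C → F)) ⊕ (E ↔ C)))) ⊕ (E → F) = True ⊕ True = False
E ∧ ((¬(F ⊕ ((A → D) ⊕ C)) → ((A ∨ F) → ((F ⊕ (C → F)) ⊕ (E ↔ C)))) ⊕ (E → F)) = True ∧ False = False
E ∧ F = True ∧ True = True
(E ∧ F) ⊕ A = True ⊕ False = True
((E ∧ F) ⊕ A) ∨ C = True ∨ True = True
(E ∧ ((¬(F ⊕ ((A → D) ⊕ C)) → ((A ∨ F) → ((F ⊕ (C → F)) ⊕ (E ↔ C)))) ⊕ (E → F))) → (((E ∧ F) ⊕ A) ∨ C) = False → True = True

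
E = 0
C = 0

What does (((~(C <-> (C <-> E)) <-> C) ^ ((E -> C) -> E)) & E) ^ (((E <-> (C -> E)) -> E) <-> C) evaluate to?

0

C <-> E = 0 <-> 0 = 1
C <-> (C <-> E) = 0 <-> 1 = 0
~(C <-> (C <-> E)) = ~0 = 1
~(C <-> (C <-> E)) <-> C = 1 <-> 0 = 0
E -> C = 0 -> 0 = 1
(E -> C) -> E = 1 -> 0 = 0
(~(C <-> (C <-> E)) <-> C) ^ ((E -> C) -> E) = 0 ^ 0 = 0
((~(C <-> (C <-> E)) <-> C) ^ ((E -> C) -> E)) & E = 0 & 0 = 0
C -> E = 0 -> 0 = 1
E <-> (C -> E) = 0 <-> 1 = 0
(E <-> (C -> E)) -> E = 0 -> 0 = 1
((E <-> (C -> E)) -> E) <-> C = 1 <-> 0 = 0
(((~(C <-> (C <-> E)) <-> C) ^ ((E -> C) -> E)) & E) ^ (((E <-> (C -> E)) -> E) <-> C) = 0 ^ 0 = 0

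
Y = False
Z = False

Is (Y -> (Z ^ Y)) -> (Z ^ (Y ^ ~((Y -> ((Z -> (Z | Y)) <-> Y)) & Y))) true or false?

True

Z ^ Y = False ^ False = False
Y -> (Z ^ Y) = False -> False = True
Z | Y = False | False = False
Z -> (Z | Y) = False -> False = True
(Z -> (Z | Y)) <-> Y = True <-> False = False
Y -> ((Z -> (Z | Y)) <-> Y) = False -> False = True
(Y -> ((Z -> (Z | Y)) <-> Y)) & Y = True & False = False
~((Y -> ((Z -> (Z | Y)) <-> Y)) & Y) = ~False = True
Y ^ ~((Y -> ((Z -> (Z | Y)) <-> Y)) & Y) = False ^ True = True
Z ^ (Y ^ ~((Y -> ((Z -> (Z | Y)) <-> Y)) & Y)) = False ^ True = True
(Y -> (Z ^ Y)) -> (Z ^ (Y ^ ~((Y -> ((Z -> (Z | Y)) <-> Y)) & Y))) = True -> True = True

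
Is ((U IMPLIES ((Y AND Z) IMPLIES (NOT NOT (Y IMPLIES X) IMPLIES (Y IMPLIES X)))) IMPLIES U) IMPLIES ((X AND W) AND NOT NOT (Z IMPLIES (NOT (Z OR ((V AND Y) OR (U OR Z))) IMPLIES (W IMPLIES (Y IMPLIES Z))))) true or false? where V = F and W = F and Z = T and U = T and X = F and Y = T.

F

Y AND Z = T AND T = T
Y IMPLIES X = T IMPLIES F = F
NOT (Y IMPLIES X) = NOT F = T
NOT NOT (Y IMPLIES X) = NOT T = F
Y IMPLIES X = T IMPLIES F = F
NOT NOT (Y IMPLIES X) IMPLIES (Y IMPLIES X) = F IMPLIES F = T
(Y AND Z) IMPLIES (NOT NOT (Y IMPLIES X) IMPLIES (Y IMPLIES X)) = T IMPLIES T = T
U IMPLIES ((Y AND Z) IMPLIES (NOT NOT (Y IMPLIES X) IMPLIES (Y IMPLIES X))) = T IMPLIES T = T
(U IMPLIES ((Y AND Z) IMPLIES (NOT NOT (Y IMPLIES X) IMPLIES (Y IMPLIES X)))) IMPLIES U = T IMPLIES T = T
X AND W = F AND F = F
V AND Y = F AND T = F
U OR Z = T OR T = T
(V AND Y) OR (U OR Z) = F OR T = T
Z OR ((V AND Y) OR (U OR Z)) = T OR T = T
NOT (Z OR ((V AND Y) OR (U OR Z))) = NOT T = F
Y IMPLIES Z = T IMPLIES T = T
W IMPLIES (Y IMPLIES Z) = F IMPLIES T = T
NOT (Z OR ((V AND Y) OR (U OR Z))) IMPLIES (W IMPLIES (Y IMPLIES Z)) = F IMPLIES T = T
Z IMPLIES (NOT (Z OR ((V AND Y) OR (U OR Z))) IMPLIES (W IMPLIES (Y IMPLIES Z))) = T IMPLIES T = T
NOT (Z IMPLIES (NOT (Z OR ((V AND Y) OR (U OR Z))) IMPLIES (W IMPLIES (Y IMPLIES Z)))) = NOT T = F
NOT NOT (Z IMPLIES (NOT (Z OR ((V AND Y) OR (U OR Z))) IMPLIES (W IMPLIES (Y IMPLIES Z)))) = NOT F = T
(X AND W) AND NOT NOT (Z IMPLIES (NOT (Z OR ((V AND Y) OR (U OR Z))) IMPLIES (W IMPLIES (Y IMPLIES Z)))) = F AND T = F
((U IMPLIES ((Y AND Z) IMPLIES (NOT NOT (Y IMPLIES X) IMPLIES (Y IMPLIES X)))) IMPLIES U) IMPLIES ((X AND W) AND NOT NOT (Z IMPLIES (NOT (Z OR ((V AND Y) OR (U OR Z))) IMPLIES (W IMPLIES (Y IMPLIES Z))))) = T IMPLIES F = F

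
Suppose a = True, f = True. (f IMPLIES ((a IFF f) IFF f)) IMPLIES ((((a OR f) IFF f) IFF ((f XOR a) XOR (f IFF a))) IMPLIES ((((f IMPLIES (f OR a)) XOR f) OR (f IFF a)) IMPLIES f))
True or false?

a IFF f = True IFF True = True
(a IFF f) IFF f = True IFF True = True
f IMPLIES ((a IFF f) IFF f) = True IMPLIES True = True
a OR f = True OR True = True
(a OR f) IFF f = True IFF True = True
f XOR a = True XOR True = False
f IFF a = True IFF True = True
(f XOR a) XOR (f IFF a) = False XOR True = True
((a OR f) IFF f) IFF ((f XOR a) XOR (f IFF a)) = True IFF True = True
f OR a = True OR True = True
f IMPLIES (f OR a) = True IMPLIES True = True
(f IMPLIES (f OR a)) XOR f = True XOR True = False
f IFF a = True IFF True = True
((f IMPLIES (f OR a)) XOR f) OR (f IFF a) = False OR True = True
(((f IMPLIES (f OR a)) XOR f) OR (f IFF a)) IMPLIES f = True IMPLIES True = True
(((a OR f) IFF f) IFF ((f XOR a) XOR (f IFF a))) IMPLIES ((((f IMPLIES (f OR a)) XOR f) OR (f IFF a)) IMPLIES f) = True IMPLIES True = True
(f IMPLIES ((a IFF f) IFF f)) IMPLIES ((((a OR f) IFF f) IFF ((f XOR a) XOR (f IFF a))) IMPLIES ((((f IMPLIES (f OR a)) XOR f) OR (f IFF a)) IMPLIES f)) = True IMPLIES True = True

True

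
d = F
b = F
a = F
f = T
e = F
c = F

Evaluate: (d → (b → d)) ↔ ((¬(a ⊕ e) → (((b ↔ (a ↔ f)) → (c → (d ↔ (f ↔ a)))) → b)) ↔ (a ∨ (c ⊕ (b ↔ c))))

Substituting d=F, b=F, a=F, f=T, e=F, c=F:
b → d = F → F = T
d → (b → d) = F → T = T
a ⊕ e = F ⊕ F = F
¬(a ⊕ e) = ¬F = T
a ↔ f = F ↔ T = F
b ↔ (a ↔ f) = F ↔ F = T
f ↔ a = T ↔ F = F
d ↔ (f ↔ a) = F ↔ F = T
c → (d ↔ (f ↔ a)) = F → T = T
(b ↔ (a ↔ f)) → (c → (d ↔ (f ↔ a))) = T → T = T
((b ↔ (a ↔ f)) → (c → (d ↔ (f ↔ a)))) → b = T → F = F
¬(a ⊕ e) → (((b ↔ (a ↔ f)) → (c → (d ↔ (f ↔ a)))) → b) = T → F = F
b ↔ c = F ↔ F = T
c ⊕ (b ↔ c) = F ⊕ T = T
a ∨ (c ⊕ (b ↔ c)) = F ∨ T = T
(¬(a ⊕ e) → (((b ↔ (a ↔ f)) → (c → (d ↔ (f ↔ a)))) → b)) ↔ (a ∨ (c ⊕ (b ↔ c))) = F ↔ T = F
(d → (b → d)) ↔ ((¬(a ⊕ e) → (((b ↔ (a ↔ f)) → (c → (d ↔ (f ↔ a)))) → b)) ↔ (a ∨ (c ⊕ (b ↔ c)))) = T ↔ F = F

F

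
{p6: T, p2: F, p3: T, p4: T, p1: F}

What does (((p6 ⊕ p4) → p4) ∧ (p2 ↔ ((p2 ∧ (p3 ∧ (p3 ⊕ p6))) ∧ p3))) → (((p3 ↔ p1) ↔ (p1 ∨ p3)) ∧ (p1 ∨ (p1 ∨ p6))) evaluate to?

F

Substituting p6=T, p2=F, p3=T, p4=T, p1=F:
p6 ⊕ p4 = T ⊕ T = F
(p6 ⊕ p4) → p4 = F → T = T
p3 ⊕ p6 = T ⊕ T = F
p3 ∧ (p3 ⊕ p6) = T ∧ F = F
p2 ∧ (p3 ∧ (p3 ⊕ p6)) = F ∧ F = F
(p2 ∧ (p3 ∧ (p3 ⊕ p6))) ∧ p3 = F ∧ T = F
p2 ↔ ((p2 ∧ (p3 ∧ (p3 ⊕ p6))) ∧ p3) = F ↔ F = T
((p6 ⊕ p4) → p4) ∧ (p2 ↔ ((p2 ∧ (p3 ∧ (p3 ⊕ p6))) ∧ p3)) = T ∧ T = T
p3 ↔ p1 = T ↔ F = F
p1 ∨ p3 = F ∨ T = T
(p3 ↔ p1) ↔ (p1 ∨ p3) = F ↔ T = F
p1 ∨ p6 = F ∨ T = T
p1 ∨ (p1 ∨ p6) = F ∨ T = T
((p3 ↔ p1) ↔ (p1 ∨ p3)) ∧ (p1 ∨ (p1 ∨ p6)) = F ∧ T = F
(((p6 ⊕ p4) → p4) ∧ (p2 ↔ ((p2 ∧ (p3 ∧ (p3 ⊕ p6))) ∧ p3))) → (((p3 ↔ p1) ↔ (p1 ∨ p3)) ∧ (p1 ∨ (p1 ∨ p6))) = T → F = F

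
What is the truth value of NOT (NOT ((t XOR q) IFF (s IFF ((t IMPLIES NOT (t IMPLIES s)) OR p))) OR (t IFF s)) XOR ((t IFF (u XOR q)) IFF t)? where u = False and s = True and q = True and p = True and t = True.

True

t XOR q = True XOR True = False
t IMPLIES s = True IMPLIES True = True
NOT (t IMPLIES s) = NOT True = False
t IMPLIES NOT (t IMPLIES s) = True IMPLIES False = False
(t IMPLIES NOT (t IMPLIES s)) OR p = False OR True = True
s IFF ((t IMPLIES NOT (t IMPLIES s)) OR p) = True IFF True = True
(t XOR q) IFF (s IFF ((t IMPLIES NOT (t IMPLIES s)) OR p)) = False IFF True = False
NOT ((t XOR q) IFF (s IFF ((t IMPLIES NOT (t IMPLIES s)) OR p))) = NOT False = True
t IFF s = True IFF True = True
NOT ((t XOR q) IFF (s IFF ((t IMPLIES NOT (t IMPLIES s)) OR p))) OR (t IFF s) = True OR True = True
NOT (NOT ((t XOR q) IFF (s IFF ((t IMPLIES NOT (t IMPLIES s)) OR p))) OR (t IFF s)) = NOT True = False
u XOR q = False XOR True = True
t IFF (u XOR q) = True IFF True = True
(t IFF (u XOR q)) IFF t = True IFF True = True
NOT (NOT ((t XOR q) IFF (s IFF ((t IMPLIES NOT (t IMPLIES s)) OR p))) OR (t IFF s)) XOR ((t IFF (u XOR q)) IFF t) = False XOR True = True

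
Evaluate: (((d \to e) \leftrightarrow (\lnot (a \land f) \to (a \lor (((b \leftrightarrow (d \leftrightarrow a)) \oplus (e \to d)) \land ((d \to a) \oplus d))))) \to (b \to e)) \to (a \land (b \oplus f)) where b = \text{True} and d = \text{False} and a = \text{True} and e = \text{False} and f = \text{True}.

d \to e = \text{False} \to \text{False} = \text{True}
a \land f = \text{True} \land \text{True} = \text{True}
\lnot (a \land f) = \lnot \text{True} = \text{False}
d \leftrightarrow a = \text{False} \leftrightarrow \text{True} = \text{False}
b \leftrightarrow (d \leftrightarrow a) = \text{True} \leftrightarrow \text{False} = \text{False}
e \to d = \text{False} \to \text{False} = \text{True}
(b \leftrightarrow (d \leftrightarrow a)) \oplus (e \to d) = \text{False} \oplus \text{True} = \text{True}
d \to a = \text{False} \to \text{True} = \text{True}
(d \to a) \oplus d = \text{True} \oplus \text{False} = \text{True}
((b \leftrightarrow (d \leftrightarrow a)) \oplus (e \to d)) \land ((d \to a) \oplus d) = \text{True} \land \text{True} = \text{True}
a \lor (((b \leftrightarrow (d \leftrightarrow a)) \oplus (e \to d)) \land ((d \to a) \oplus d)) = \text{True} \lor \text{True} = \text{True}
\lnot (a \land f) \to (a \lor (((b \leftrightarrow (d \leftrightarrow a)) \oplus (e \to d)) \land ((d \to a) \oplus d))) = \text{False} \to \text{True} = \text{True}
(d \to e) \leftrightarrow (\lnot (a \land f) \to (a \lor (((b \leftrightarrow (d \leftrightarrow a)) \oplus (e \to d)) \land ((d \to a) \oplus d)))) = \text{True} \leftrightarrow \text{True} = \text{True}
b \to e = \text{True} \to \text{False} = \text{False}
((d \to e) \leftrightarrow (\lnot (a \land f) \to (a \lor (((b \leftrightarrow (d \leftrightarrow a)) \oplus (e \to d)) \land ((d \to a) \oplus d))))) \to (b \to e) = \text{True} \to \text{False} = \text{False}
b \oplus f = \text{True} \oplus \text{True} = \text{False}
a \land (b \oplus f) = \text{True} \land \text{False} = \text{False}
(((d \to e) \leftrightarrow (\lnot (a \land f) \to (a \lor (((b \leftrightarrow (d \leftrightarrow a)) \oplus (e \to d)) \land ((d \to a) \oplus d))))) \to (b \to e)) \to (a \land (b \oplus f)) = \text{False} \to \text{False} = \text{True}

\text{True}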